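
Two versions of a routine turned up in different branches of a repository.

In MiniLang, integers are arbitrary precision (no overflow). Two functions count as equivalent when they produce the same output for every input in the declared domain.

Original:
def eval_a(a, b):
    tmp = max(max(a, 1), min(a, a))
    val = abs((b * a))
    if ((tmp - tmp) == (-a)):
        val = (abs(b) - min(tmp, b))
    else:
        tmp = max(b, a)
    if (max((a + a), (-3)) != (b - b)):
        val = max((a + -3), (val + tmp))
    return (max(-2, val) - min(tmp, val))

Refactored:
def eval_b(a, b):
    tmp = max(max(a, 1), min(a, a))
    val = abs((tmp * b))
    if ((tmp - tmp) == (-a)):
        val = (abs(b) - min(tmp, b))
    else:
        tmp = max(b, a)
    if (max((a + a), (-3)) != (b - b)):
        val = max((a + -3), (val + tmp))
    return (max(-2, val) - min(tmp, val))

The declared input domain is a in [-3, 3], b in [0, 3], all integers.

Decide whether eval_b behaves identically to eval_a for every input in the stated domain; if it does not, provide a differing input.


The rewrite breaks on a=-3, b=1, where the results are 3 and 1.
eval_a: tmp := 1 | val := 3 | ((tmp - tmp) == (-a)): false | tmp := 1 | (max((a + a), (-3)) != (b - b)): true | val := 4 | result 3
eval_b: tmp := 1 | val := 1 | ((tmp - tmp) == (-a)): false | tmp := 1 | (max((a + a), (-3)) != (b - b)): true | val := 2 | result 1
verdict: not equivalent; witness: a=-3, b=1


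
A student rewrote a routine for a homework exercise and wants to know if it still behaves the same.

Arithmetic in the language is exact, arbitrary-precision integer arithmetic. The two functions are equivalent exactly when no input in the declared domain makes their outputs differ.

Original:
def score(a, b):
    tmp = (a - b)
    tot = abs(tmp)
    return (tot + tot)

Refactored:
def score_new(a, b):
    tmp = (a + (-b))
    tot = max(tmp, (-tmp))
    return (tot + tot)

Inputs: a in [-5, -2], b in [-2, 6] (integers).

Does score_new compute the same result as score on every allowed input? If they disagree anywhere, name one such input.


Reading the diff, among the changes: min/max/abs usage differs; arithmetic usage differs.
As a probe, take a=-4, b=0: score runs tmp := -4 | tot := 4 | result 8; score_new runs tmp := -4 | tot := 4 | result 8; both end at 8.
Checked all 36 inputs in the declared domain: the outputs agree on every one.
verdict: equivalent


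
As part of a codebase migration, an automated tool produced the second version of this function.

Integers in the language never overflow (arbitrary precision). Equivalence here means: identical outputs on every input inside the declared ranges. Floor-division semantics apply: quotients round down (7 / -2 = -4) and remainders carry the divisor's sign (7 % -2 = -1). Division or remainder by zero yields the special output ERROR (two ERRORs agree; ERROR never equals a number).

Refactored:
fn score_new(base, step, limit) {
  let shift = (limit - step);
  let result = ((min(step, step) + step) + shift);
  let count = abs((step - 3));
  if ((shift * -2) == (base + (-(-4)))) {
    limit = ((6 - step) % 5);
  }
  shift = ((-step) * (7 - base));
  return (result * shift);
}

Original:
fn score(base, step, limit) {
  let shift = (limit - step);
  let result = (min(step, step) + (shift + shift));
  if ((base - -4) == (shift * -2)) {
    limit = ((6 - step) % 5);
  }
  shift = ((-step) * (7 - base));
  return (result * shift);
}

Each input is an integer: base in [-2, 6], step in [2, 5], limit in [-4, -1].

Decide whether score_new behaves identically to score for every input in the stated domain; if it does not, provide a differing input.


Run the pair on base=-2, step=2, limit=-4.
score: shift becomes -6; next result becomes -10; next ((base - -4) == (shift * -2)) evaluates to false; next shift becomes -18; next final value 180
score_new: shift becomes -6; next result becomes -2; next count becomes 1; next ((shift * -2) == (base + (-(-4)))) evaluates to false; next shift becomes -18; next final value 36
180 != 36, so the rewrite changes behavior.
verdict: not equivalent; witness: base=-2, step=2, limit=-4


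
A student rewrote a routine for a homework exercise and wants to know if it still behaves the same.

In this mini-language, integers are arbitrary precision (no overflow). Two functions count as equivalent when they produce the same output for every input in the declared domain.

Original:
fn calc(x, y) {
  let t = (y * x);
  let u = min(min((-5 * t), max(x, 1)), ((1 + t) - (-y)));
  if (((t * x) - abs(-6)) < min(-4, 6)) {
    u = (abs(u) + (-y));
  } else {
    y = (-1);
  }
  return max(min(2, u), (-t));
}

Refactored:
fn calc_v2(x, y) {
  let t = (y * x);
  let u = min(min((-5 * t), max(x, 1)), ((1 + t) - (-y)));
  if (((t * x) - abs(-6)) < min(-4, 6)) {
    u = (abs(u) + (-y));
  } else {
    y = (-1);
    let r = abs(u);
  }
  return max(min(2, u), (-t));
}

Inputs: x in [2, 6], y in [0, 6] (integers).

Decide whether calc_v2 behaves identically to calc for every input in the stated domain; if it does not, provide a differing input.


Comparing the listings, the differences include: statement counts differ, and local variable names differ, and min/max/abs usage differs.
Tracing x=5, y=4: calc: t=20, then u=-100, then (((t * x) - abs(-6)) < min(-4, 6)) is false, then y=-1, then returns -20 | calc_v2: t=20, then u=-100, then (((t * x) - abs(-6)) < min(-4, 6)) is false, then y=-1, then r=100, then returns -20 — matching result -20.
Sweeping the whole domain (35 inputs) finds no disagreement.
verdict: equivalent


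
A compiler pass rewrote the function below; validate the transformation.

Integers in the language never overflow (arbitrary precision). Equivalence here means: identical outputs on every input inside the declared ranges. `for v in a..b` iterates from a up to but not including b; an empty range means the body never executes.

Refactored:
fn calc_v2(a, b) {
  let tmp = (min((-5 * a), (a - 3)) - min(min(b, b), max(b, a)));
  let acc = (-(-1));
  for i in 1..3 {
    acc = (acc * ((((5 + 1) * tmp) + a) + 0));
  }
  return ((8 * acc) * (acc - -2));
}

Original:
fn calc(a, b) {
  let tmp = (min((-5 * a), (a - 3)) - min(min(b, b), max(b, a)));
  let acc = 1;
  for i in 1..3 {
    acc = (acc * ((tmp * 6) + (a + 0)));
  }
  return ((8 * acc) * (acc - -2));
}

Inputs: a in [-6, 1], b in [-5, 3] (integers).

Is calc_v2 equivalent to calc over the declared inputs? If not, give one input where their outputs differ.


This is a faithful refactor — constant usage differs, and arithmetic usage differs, but the computed results match everywhere.
As a probe, take a=-6, b=-2: calc runs tmp = -7; acc = 1; [i=1]; acc = -48; [i=2]; acc = 2304; return 42504192; calc_v2 runs tmp = -7; acc = 1; [i=1]; acc = -48; [i=2]; acc = 2304; return 42504192; both end at 42504192.
An exhaustive pass over the 72 declared inputs shows identical outputs.
verdict: equivalent


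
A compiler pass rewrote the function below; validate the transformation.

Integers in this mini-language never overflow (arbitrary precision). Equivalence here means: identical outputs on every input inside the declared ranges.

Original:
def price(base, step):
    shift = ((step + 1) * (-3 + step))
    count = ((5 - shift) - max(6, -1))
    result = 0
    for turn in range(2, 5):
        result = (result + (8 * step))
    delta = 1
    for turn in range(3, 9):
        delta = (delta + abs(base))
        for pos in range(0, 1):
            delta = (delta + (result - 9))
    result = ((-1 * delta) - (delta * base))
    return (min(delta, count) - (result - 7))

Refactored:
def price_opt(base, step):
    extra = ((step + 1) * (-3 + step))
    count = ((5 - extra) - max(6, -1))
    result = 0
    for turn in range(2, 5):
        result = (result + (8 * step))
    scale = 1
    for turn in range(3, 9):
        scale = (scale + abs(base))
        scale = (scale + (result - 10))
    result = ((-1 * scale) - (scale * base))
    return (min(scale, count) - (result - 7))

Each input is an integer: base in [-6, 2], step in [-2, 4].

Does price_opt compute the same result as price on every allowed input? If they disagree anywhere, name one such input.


At base=-6, step=-2: price gives 1227, price_opt gives 1251.
verdict: not equivalent; witness: base=-6, step=-2


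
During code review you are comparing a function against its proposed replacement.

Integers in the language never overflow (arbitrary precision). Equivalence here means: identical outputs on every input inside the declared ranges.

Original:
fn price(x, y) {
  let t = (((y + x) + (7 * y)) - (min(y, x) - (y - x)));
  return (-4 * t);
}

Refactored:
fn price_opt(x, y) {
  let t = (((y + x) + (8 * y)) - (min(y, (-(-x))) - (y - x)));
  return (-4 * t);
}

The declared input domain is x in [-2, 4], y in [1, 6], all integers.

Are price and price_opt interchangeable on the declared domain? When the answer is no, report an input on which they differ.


Try x=-2, y=1.
price: t=11, then returns -44
price_opt: t=12, then returns -48
-44 and -48 differ, so these are not the same function on this domain.
verdict: not equivalent; witness: x=-2, y=1


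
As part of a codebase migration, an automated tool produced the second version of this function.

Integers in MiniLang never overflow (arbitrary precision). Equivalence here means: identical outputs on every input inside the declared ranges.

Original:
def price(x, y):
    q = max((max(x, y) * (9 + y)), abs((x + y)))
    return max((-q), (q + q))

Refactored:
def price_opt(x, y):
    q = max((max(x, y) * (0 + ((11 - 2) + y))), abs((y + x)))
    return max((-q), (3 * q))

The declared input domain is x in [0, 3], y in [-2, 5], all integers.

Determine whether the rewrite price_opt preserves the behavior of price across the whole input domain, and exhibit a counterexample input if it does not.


Input x=0, y=-2: 4 from price versus 6 from price_opt.
verdict: not equivalent; witness: x=0, y=-2


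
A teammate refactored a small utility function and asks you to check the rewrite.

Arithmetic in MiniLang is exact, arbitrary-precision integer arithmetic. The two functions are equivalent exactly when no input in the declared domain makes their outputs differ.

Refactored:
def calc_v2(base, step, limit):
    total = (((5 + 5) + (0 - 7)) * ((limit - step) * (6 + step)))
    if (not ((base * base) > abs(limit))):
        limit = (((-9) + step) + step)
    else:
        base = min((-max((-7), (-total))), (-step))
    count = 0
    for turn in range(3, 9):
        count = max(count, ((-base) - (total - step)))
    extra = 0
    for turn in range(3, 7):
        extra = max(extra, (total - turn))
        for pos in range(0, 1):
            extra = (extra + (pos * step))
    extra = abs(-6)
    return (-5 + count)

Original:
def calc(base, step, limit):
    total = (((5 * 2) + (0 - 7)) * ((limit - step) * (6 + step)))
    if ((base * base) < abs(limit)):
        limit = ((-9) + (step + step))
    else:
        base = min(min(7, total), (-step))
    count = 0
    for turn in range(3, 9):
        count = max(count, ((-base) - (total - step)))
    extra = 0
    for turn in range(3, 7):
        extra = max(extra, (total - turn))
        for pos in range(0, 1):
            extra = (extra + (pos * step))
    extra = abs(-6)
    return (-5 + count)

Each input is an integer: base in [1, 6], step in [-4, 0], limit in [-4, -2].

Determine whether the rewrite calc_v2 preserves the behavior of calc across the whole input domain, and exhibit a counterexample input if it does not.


Take base=2, step=-3, limit=-4.
calc: total becomes -9; next ((base * base) < abs(limit)) evaluates to false; next base becomes -9; next count becomes 0; next at turn=3:; next count becomes 15; next at turn=4:; next count becomes 15; next at turn=5:; next count becomes 15; next at turn=6:; next count becomes 15; next at turn=7:; next count becomes 15; next at turn=8:; next count becomes 15; next extra becomes 0; next at turn=3:; next extra becomes 0; next at pos=0:; next extra becomes 0; next at turn=4:; next extra becomes 0; next at pos=0:; next extra becomes 0; next at turn=5:; next extra becomes 0; next at pos=0:; next extra becomes 0; next at turn=6:; next extra becomes 0; next at pos=0:; next extra becomes 0; next extra becomes 6; next final value 10
calc_v2: total becomes -9; next (not ((base * base) > abs(limit))) evaluates to true; next limit becomes -15; next count becomes 0; next at turn=3:; next count becomes 4; next at turn=4:; next count becomes 4; next at turn=5:; next count becomes 4; next at turn=6:; next count becomes 4; next at turn=7:; next count becomes 4; next at turn=8:; next count becomes 4; next extra becomes 0; next at turn=3:; next extra becomes 0; next at pos=0:; next extra becomes 0; next at turn=4:; next extra becomes 0; next at pos=0:; next extra becomes 0; next at turn=5:; next extra becomes 0; next at pos=0:; next extra becomes 0; next at turn=6:; next extra becomes 0; next at pos=0:; next extra becomes 0; next extra becomes 6; next final value -1
10 and -1 differ, so these are not the same function on this domain.
verdict: not equivalent; witness: base=2, step=-3, limit=-4


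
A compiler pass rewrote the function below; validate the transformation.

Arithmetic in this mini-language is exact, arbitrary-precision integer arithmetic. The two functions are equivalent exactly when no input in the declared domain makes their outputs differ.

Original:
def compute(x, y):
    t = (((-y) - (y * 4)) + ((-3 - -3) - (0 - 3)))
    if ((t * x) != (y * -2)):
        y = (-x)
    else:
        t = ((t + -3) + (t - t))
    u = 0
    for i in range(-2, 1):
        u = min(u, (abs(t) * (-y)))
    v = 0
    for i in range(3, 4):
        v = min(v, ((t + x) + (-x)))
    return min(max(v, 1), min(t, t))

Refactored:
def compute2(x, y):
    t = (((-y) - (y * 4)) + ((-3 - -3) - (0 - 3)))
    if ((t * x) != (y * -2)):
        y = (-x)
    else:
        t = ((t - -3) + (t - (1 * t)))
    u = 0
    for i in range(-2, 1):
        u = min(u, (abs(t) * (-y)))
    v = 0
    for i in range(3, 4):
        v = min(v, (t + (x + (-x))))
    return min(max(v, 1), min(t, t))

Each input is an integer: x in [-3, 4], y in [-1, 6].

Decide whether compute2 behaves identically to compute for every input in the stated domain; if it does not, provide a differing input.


Evaluate both at x=0, y=0.
compute: t becomes 3; next ((t * x) != (y * -2)) evaluates to false; next t becomes 0; next u becomes 0; next at i=-2:; next u becomes 0; next at i=-1:; next u becomes 0; next at i=0:; next u becomes 0; next v becomes 0; next at i=3:; next v becomes 0; next final value 0
compute2: t becomes 3; next ((t * x) != (y * -2)) evaluates to false; next t becomes 6; next u becomes 0; next at i=-2:; next u becomes 0; next at i=-1:; next u becomes 0; next at i=0:; next u becomes 0; next v becomes 0; next at i=3:; next v becomes 0; next final value 1
0 against 1: the behavior changed.
verdict: not equivalent; witness: x=0, y=0


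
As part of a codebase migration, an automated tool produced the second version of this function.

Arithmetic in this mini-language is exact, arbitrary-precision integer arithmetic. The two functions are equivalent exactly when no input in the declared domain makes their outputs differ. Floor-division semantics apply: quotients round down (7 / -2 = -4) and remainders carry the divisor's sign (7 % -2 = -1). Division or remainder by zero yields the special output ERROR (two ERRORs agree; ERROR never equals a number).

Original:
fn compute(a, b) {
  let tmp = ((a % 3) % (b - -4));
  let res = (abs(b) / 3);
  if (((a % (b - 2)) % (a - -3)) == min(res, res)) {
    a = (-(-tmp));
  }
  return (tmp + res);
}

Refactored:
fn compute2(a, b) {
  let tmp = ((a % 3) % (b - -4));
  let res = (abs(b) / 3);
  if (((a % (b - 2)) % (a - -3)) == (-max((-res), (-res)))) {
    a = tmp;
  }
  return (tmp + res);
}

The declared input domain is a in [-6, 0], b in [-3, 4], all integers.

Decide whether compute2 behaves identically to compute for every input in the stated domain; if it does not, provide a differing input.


The two are interchangeable: min/max/abs usage differs, and every declared input agrees.
Spot check at a=-4, b=1 — compute: tmp becomes 2; next res becomes 0; next (((a % (b - 2)) % (a - -3)) == min(res, res)) evaluates to true; next a becomes 2; next final value 2. compute2: tmp becomes 2; next res becomes 0; next (((a % (b - 2)) % (a - -3)) == (-max((-res), (-res)))) evaluates to true; next a becomes 2; next final value 2. Both give 2.
Every one of the 56 inputs gives matching results.
verdict: equivalent


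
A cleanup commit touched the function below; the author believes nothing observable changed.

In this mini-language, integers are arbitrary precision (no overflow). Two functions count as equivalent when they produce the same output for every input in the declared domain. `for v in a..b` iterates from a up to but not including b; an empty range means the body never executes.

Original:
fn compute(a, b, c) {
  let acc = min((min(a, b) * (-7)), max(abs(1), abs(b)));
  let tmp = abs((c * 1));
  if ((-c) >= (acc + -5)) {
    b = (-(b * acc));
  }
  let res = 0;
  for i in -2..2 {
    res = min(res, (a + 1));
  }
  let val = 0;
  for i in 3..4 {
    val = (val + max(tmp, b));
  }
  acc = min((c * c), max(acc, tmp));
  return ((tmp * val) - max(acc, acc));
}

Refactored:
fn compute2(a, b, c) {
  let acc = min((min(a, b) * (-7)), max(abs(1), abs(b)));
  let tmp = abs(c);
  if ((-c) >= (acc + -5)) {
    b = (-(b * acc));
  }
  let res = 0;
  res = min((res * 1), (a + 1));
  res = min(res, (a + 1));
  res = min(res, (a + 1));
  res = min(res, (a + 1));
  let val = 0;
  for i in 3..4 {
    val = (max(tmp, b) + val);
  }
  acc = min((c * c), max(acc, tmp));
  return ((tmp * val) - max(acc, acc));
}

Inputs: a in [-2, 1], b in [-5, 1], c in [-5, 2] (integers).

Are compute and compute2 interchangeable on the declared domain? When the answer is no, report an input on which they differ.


Behavior is preserved: although statement counts differ; and constant usage differs; and min/max/abs usage differs; and arithmetic usage differs; and loop structure differs, the outputs never diverge.
Spot check at a=1, b=-5, c=1 — compute: acc becomes 5; next tmp becomes 1; next ((-c) >= (acc + -5)) evaluates to false; next res becomes 0; next at i=-2:; next res becomes 0; next at i=-1:; next res becomes 0; next at i=0:; next res becomes 0; next at i=1:; next res becomes 0; next val becomes 0; next at i=3:; next val becomes 1; next acc becomes 1; next final value 0. compute2: acc becomes 5; next tmp becomes 1; next ((-c) >= (acc + -5)) evaluates to false; next res becomes 0; next res becomes 0; next res becomes 0; next res becomes 0; next res becomes 0; next val becomes 0; next at i=3:; next val becomes 1; next acc becomes 1; next final value 0. Both give 0.
An exhaustive pass over the 224 declared inputs shows identical outputs.
verdict: equivalent


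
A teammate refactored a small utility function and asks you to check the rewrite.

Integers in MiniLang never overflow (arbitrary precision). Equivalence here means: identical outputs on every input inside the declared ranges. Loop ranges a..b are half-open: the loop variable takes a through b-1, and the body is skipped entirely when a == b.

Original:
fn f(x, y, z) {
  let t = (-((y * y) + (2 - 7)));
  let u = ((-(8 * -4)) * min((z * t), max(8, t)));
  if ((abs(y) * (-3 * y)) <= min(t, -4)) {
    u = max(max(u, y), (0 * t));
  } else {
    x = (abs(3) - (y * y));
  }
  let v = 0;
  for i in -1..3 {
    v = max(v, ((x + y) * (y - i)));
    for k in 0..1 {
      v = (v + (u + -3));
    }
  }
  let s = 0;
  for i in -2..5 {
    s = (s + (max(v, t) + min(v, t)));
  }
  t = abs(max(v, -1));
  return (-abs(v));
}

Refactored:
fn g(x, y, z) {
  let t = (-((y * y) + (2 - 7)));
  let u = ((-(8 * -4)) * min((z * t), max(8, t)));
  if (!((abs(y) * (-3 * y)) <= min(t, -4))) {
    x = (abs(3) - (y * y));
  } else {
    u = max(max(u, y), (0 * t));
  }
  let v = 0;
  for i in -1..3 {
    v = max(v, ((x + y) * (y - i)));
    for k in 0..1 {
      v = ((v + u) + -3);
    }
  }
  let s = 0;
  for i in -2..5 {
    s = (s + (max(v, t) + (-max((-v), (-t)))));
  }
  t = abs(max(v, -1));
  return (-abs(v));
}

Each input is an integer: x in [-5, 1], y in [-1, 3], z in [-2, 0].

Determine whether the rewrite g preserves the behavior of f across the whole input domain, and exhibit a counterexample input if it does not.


The two versions differ — the changes include min/max/abs usage differs, plus boolean connective usage differs.
Spot check at x=-1, y=2, z=0 — f: t=1, then u=0, then ((abs(y) * (-3 * y)) <= min(t, -4)) is true, then u=2, then v=0, then (i=-1), then v=3, then (k=0), then v=2, then (i=0), then v=2, then (k=0), then v=1, then (i=1), then v=1, then (k=0), then v=0, then (i=2), then v=0, then (k=0), then v=-1, then s=0, then (i=-2), then s=0, then (i=-1), then s=0, then (i=0), then s=0, then (i=1), then s=0, then (i=2), then s=0, then (i=3), then s=0, then (i=4), then s=0, then t=1, then returns -1. g: t=1, then u=0, then (!((abs(y) * (-3 * y)) <= min(t, -4))) is false, then u=2, then v=0, then (i=-1), then v=3, then (k=0), then v=2, then (i=0), then v=2, then (k=0), then v=1, then (i=1), then v=1, then (k=0), then v=0, then (i=2), then v=0, then (k=0), then v=-1, then s=0, then (i=-2), then s=0, then (i=-1), then s=0, then (i=0), then s=0, then (i=1), then s=0, then (i=2), then s=0, then (i=3), then s=0, then (i=4), then s=0, then t=1, then returns -1. Both give -1.
Checked all 105 inputs in the declared domain: the outputs agree on every one.
verdict: equivalent


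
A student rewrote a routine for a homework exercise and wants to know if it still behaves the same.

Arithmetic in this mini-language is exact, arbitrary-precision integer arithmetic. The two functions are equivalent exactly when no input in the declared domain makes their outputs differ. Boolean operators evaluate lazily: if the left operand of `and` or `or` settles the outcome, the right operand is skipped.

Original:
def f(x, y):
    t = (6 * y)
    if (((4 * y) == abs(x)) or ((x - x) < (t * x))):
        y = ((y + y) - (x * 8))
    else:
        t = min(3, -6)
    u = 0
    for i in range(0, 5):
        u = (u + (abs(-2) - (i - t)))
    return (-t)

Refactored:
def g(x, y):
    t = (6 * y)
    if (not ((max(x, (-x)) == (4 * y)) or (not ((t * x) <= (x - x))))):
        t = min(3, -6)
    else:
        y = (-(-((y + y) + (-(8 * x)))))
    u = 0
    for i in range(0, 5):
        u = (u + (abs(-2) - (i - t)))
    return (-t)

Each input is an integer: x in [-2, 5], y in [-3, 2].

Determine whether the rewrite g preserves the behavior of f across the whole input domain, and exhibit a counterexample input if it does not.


Comparing the listings, the differences include: boolean connective usage differs, plus min/max/abs usage differs, plus comparison usage differs, plus arithmetic usage differs.
Spot check at x=4, y=-2 — f: t becomes -12; next (((4 * y) == abs(x)) or ((x - x) < (t * x))) evaluates to false; next t becomes -6; next u becomes 0; next at i=0:; next u becomes -4; next at i=1:; next u becomes -9; next at i=2:; next u becomes -15; next at i=3:; next u becomes -22; next at i=4:; next u becomes -30; next final value 6. g: t becomes -12; next (not ((max(x, (-x)) == (4 * y)) or (not ((t * x) <= (x - x))))) evaluates to true; next t becomes -6; next u becomes 0; next at i=0:; next u becomes -4; next at i=1:; next u becomes -9; next at i=2:; next u becomes -15; next at i=3:; next u becomes -22; next at i=4:; next u becomes -30; next final value 6. Both give 6.
An exhaustive pass over the 48 declared inputs shows identical outputs.
verdict: equivalent


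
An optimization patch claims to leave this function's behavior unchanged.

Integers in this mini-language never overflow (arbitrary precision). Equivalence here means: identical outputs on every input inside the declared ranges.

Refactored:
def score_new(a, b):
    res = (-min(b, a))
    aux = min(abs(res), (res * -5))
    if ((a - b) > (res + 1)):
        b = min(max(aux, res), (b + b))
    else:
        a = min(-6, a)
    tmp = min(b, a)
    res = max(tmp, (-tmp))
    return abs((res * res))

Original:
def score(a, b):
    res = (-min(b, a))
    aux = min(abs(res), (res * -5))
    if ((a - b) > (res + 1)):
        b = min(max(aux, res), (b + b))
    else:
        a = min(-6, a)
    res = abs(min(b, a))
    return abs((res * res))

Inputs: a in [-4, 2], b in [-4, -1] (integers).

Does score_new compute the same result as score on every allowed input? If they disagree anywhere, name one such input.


The two versions differ — the changes include local variable names differ; min/max/abs usage differs; statement counts differ.
Tracing a=-4, b=-4: score: res = 4; aux = -20; ((a - b) > (res + 1)) -> false; a = -6; res = 6; return 36 | score_new: res = 4; aux = -20; ((a - b) > (res + 1)) -> false; a = -6; tmp = -6; res = 6; return 36 — matching result 36.
Every one of the 28 inputs gives matching results.
verdict: equivalent


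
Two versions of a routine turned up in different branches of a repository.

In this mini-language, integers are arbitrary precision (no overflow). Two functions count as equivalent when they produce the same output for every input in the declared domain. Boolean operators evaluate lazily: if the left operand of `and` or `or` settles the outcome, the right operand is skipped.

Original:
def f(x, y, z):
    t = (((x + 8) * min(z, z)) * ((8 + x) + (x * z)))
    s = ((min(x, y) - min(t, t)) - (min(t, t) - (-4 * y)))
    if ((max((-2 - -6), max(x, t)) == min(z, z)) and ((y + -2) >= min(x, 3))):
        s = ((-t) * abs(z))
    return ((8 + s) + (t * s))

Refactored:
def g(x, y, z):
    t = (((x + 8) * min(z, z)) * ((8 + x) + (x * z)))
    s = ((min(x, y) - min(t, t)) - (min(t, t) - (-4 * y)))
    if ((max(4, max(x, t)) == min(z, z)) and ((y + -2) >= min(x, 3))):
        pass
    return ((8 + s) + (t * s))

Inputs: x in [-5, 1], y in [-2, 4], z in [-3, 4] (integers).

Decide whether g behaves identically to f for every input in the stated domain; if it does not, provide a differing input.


The rewrite breaks on x=-5, y=-2, z=4, where the results are -165640 and -83425.
f: t becomes -204; next s becomes 411; next ((max((-2 - -6), max(x, t)) == min(z, z)) and ((y + -2) >= min(x, 3))) evaluates to true; next s becomes 816; next final value -165640
g: t becomes -204; next s becomes 411; next ((max(4, max(x, t)) == min(z, z)) and ((y + -2) >= min(x, 3))) evaluates to true; next final value -83425
verdict: not equivalent; witness: x=-5, y=-2, z=4


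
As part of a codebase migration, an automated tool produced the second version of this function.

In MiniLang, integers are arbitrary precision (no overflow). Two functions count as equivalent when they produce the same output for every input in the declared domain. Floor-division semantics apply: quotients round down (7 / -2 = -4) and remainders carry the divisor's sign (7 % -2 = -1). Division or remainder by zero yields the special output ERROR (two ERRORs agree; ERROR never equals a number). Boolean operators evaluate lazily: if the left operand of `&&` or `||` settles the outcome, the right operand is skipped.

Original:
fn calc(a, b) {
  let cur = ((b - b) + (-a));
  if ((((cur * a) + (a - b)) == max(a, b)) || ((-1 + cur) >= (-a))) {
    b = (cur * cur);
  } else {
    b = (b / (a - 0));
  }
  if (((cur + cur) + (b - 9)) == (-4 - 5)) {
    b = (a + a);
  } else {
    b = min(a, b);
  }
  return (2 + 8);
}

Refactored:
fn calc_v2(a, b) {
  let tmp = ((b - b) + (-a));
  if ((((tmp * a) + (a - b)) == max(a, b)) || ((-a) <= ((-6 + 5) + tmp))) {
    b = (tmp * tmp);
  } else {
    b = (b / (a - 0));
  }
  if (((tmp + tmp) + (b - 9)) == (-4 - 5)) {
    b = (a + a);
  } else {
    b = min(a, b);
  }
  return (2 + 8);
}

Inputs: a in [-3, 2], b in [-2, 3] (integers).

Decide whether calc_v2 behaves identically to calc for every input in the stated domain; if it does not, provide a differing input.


Reading the diff, among the changes: local variable names differ; and arithmetic usage differs; and constant usage differs; and comparison usage differs.
Tracing a=-3, b=-1: calc: cur becomes 3; next ((((cur * a) + (a - b)) == max(a, b)) || ((-1 + cur) >= (-a))) evaluates to false; next b becomes 0; next (((cur + cur) + (b - 9)) == (-4 - 5)) evaluates to false; next b becomes -3; next final value 10 | calc_v2: tmp becomes 3; next ((((tmp * a) + (a - b)) == max(a, b)) || ((-a) <= ((-6 + 5) + tmp))) evaluates to false; next b becomes 0; next (((tmp + tmp) + (b - 9)) == (-4 - 5)) evaluates to false; next b becomes -3; next final value 10 — matching result 10.
Every one of the 36 inputs gives matching results.
verdict: equivalent


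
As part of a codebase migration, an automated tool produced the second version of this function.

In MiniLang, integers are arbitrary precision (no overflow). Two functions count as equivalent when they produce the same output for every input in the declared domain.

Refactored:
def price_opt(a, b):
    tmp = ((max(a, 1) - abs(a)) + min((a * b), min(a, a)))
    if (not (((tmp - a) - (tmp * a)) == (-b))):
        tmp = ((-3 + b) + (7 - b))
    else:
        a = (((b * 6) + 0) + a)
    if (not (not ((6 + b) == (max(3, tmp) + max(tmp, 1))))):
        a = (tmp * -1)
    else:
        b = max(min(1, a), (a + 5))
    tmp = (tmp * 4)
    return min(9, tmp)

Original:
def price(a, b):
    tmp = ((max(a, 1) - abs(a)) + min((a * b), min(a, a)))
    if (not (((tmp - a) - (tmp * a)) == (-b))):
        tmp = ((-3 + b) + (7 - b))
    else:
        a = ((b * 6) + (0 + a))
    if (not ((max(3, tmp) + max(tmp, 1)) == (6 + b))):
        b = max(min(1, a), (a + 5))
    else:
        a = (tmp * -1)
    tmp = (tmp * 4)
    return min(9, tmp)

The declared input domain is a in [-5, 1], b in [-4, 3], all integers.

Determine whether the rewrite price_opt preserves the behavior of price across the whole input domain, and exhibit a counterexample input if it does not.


Reading the diff, among the changes: boolean connective usage differs.
Spot check at a=1, b=0 — price: tmp := 0 | (not (((tmp - a) - (tmp * a)) == (-b))): true | tmp := 4 | (not ((max(3, tmp) + max(tmp, 1)) == (6 + b))): true | b := 6 | tmp := 16 | result 9. price_opt: tmp := 0 | (not (((tmp - a) - (tmp * a)) == (-b))): true | tmp := 4 | (not (not ((6 + b) == (max(3, tmp) + max(tmp, 1))))): false | b := 6 | tmp := 16 | result 9. Both give 9.
Every one of the 56 inputs gives matching results.
verdict: equivalent


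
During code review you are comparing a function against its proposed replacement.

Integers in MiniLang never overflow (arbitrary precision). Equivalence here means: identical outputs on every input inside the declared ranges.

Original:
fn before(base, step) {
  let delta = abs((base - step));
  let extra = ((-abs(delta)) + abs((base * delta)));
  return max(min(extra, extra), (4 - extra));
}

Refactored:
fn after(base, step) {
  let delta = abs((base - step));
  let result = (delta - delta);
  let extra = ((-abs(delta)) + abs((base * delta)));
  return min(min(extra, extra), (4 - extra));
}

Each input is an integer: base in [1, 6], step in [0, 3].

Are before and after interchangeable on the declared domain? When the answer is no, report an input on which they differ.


Take base=1, step=0.
before: delta := 1 | extra := 0 | result 4
after: delta := 1 | result := 0 | extra := 0 | result 0
4 != 0, so the rewrite changes behavior.
verdict: not equivalent; witness: base=1, step=0


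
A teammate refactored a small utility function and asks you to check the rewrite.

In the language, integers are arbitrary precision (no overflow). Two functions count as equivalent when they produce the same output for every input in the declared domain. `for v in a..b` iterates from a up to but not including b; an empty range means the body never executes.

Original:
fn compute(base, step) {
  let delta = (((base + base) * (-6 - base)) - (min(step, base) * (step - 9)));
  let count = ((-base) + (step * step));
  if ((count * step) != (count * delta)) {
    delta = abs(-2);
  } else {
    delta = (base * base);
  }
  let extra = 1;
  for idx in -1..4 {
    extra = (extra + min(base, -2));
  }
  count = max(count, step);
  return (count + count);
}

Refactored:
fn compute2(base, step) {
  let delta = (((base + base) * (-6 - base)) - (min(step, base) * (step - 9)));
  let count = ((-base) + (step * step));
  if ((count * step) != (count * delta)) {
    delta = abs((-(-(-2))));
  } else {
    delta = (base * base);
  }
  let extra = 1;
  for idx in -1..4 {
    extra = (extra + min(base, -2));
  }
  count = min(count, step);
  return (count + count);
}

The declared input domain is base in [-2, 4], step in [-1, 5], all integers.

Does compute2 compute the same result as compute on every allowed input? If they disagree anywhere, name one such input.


There is a counterexample at base=-2, step=-1: 6 on one side, -2 on the other.
compute: delta=-4, then count=3, then ((count * step) != (count * delta)) is true, then delta=2, then extra=1, then (idx=-1), then extra=-1, then (idx=0), then extra=-3, then (idx=1), then extra=-5, then (idx=2), then extra=-7, then (idx=3), then extra=-9, then count=3, then returns 6
compute2: delta=-4, then count=3, then ((count * step) != (count * delta)) is true, then delta=2, then extra=1, then (idx=-1), then extra=-1, then (idx=0), then extra=-3, then (idx=1), then extra=-5, then (idx=2), then extra=-7, then (idx=3), then extra=-9, then count=-1, then returns -2
verdict: not equivalent; witness: base=-2, step=-1


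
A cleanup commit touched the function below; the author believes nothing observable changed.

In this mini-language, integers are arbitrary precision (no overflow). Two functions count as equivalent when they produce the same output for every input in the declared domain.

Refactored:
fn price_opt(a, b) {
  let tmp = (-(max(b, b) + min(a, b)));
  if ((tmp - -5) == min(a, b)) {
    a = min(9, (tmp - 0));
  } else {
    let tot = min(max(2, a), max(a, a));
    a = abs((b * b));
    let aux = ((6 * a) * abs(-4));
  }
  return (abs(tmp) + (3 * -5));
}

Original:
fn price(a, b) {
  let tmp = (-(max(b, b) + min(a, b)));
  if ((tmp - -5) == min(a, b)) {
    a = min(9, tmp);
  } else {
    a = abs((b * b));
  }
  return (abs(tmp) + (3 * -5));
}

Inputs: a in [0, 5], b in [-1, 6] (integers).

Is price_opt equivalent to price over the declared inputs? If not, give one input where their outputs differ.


Side by side, the visible changes include: min/max/abs usage differs, statement counts differ, arithmetic usage differs, constant usage differs, local variable names differ.
As a probe, take a=2, b=6: price runs tmp becomes -8; next ((tmp - -5) == min(a, b)) evaluates to false; next a becomes 36; next final value -7; price_opt runs tmp becomes -8; next ((tmp - -5) == min(a, b)) evaluates to false; next tot becomes 2; next a becomes 36; next aux becomes 864; next final value -7; both end at -7.
Across all 48 domain points the two functions coincide.
verdict: equivalent


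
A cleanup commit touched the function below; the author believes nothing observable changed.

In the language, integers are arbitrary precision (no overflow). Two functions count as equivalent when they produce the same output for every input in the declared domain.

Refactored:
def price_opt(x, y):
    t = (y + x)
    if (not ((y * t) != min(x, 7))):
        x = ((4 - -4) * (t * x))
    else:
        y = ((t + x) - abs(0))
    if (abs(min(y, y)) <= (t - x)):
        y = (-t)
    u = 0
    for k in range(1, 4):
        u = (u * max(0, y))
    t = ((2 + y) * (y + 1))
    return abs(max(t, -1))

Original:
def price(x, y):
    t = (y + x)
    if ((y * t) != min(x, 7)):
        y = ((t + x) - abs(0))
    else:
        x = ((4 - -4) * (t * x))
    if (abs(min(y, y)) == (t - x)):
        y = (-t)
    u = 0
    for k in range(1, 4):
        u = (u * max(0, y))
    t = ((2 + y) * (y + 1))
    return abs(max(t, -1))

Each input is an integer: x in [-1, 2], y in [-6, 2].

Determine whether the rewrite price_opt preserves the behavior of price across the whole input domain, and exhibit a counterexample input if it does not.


Run the pair on x=-1, y=2.
price: t=1, then ((y * t) != min(x, 7)) is true, then y=0, then (abs(min(y, y)) == (t - x)) is false, then u=0, then (k=1), then u=0, then (k=2), then u=0, then (k=3), then u=0, then t=2, then returns 2
price_opt: t=1, then (not ((y * t) != min(x, 7))) is false, then y=0, then (abs(min(y, y)) <= (t - x)) is true, then y=-1, then u=0, then (k=1), then u=0, then (k=2), then u=0, then (k=3), then u=0, then t=0, then returns 0
2 != 0, so the rewrite changes behavior.
verdict: not equivalent; witness: x=-1, y=2


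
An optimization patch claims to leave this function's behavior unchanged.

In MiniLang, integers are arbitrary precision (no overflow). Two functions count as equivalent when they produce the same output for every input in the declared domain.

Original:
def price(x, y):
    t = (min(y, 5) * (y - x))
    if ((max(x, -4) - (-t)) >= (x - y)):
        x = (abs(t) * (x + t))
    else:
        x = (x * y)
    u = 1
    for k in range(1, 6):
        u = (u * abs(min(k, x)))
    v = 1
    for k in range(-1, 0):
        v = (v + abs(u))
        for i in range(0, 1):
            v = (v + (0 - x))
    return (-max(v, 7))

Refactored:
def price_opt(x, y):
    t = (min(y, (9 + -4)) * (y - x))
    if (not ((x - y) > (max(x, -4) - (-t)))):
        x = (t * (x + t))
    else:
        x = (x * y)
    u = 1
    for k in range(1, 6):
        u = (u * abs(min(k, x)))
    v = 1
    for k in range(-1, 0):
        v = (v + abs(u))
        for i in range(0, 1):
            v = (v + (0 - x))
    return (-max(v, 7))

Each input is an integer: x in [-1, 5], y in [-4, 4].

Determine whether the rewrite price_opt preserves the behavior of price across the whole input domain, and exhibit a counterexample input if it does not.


Evaluate both at x=3, y=2.
price: t = -2; ((max(x, -4) - (-t)) >= (x - y)) -> true; x = 2; u = 1; [k=1]; u = 1; [k=2]; u = 2; [k=3]; u = 4; [k=4]; u = 8; [k=5]; u = 16; v = 1; [k=-1]; v = 17; [i=0]; v = 15; return -15
price_opt: t = -2; (not ((x - y) > (max(x, -4) - (-t)))) -> true; x = -2; u = 1; [k=1]; u = 2; [k=2]; u = 4; [k=3]; u = 8; [k=4]; u = 16; [k=5]; u = 32; v = 1; [k=-1]; v = 33; [i=0]; v = 35; return -35
-15 against -35: the behavior changed.
verdict: not equivalent; witness: x=3, y=2


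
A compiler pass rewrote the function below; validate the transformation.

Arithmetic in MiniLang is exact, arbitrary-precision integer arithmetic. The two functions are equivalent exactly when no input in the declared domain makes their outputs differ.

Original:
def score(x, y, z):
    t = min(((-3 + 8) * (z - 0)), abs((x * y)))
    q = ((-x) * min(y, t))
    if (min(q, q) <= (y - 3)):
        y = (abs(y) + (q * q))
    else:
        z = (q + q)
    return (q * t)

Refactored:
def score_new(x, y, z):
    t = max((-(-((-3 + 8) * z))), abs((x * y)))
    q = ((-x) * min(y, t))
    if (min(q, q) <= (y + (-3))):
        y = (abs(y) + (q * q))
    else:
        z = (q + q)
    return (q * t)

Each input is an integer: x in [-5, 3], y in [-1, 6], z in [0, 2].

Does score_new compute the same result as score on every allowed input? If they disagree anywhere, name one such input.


On input x=-5, y=-1, z=0, score returns 0 while score_new returns -25.
verdict: not equivalent; witness: x=-5, y=-1, z=0


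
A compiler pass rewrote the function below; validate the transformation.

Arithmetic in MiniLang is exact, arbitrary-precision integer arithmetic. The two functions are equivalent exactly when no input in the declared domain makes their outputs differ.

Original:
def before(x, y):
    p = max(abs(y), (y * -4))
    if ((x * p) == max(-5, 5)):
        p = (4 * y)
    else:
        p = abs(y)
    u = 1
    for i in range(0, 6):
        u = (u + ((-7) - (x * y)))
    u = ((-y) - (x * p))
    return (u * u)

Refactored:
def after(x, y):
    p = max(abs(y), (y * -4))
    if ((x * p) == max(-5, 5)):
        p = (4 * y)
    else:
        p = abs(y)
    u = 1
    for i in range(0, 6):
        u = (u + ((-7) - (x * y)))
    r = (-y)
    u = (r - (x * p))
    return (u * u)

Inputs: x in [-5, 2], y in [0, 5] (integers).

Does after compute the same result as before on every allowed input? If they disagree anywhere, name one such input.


This is a faithful refactor — local variable names differ, statement counts differ, but the computed results match everywhere.
As a probe, take x=-3, y=1: before runs p := 1 | ((x * p) == max(-5, 5)): false | p := 1 | u := 1 | iter i=0: | u := -3 | iter i=1: | u := -7 | iter i=2: | u := -11 | iter i=3: | u := -15 | iter i=4: | u := -19 | iter i=5: | u := -23 | u := 2 | result 4; after runs p := 1 | ((x * p) == max(-5, 5)): false | p := 1 | u := 1 | iter i=0: | u := -3 | iter i=1: | u := -7 | iter i=2: | u := -11 | iter i=3: | u := -15 | iter i=4: | u := -19 | iter i=5: | u := -23 | r := -1 | u := 2 | result 4; both end at 4.
Sweeping the whole domain (48 inputs) finds no disagreement.
verdict: equivalent
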